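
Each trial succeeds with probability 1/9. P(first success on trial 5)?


Geometric: P(X=5) = (1-p)^(k-1)×p = (8/9)^4×1/9 = 4096/59049

P(X=5) = 4096/59049 ≈ 6.94%


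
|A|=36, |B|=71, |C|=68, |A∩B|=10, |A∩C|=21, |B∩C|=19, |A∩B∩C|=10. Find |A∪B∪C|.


|A∪B∪C| = 36+71+68-10-21-19+10 = 135

|A∪B∪C| = 135


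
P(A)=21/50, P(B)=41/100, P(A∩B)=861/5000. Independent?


P(A)×P(B) = 861/5000
P(A∩B) = 861/5000
Equal ✓ → Independent

Yes, independent


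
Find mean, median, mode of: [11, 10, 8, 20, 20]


Sorted: [8, 10, 11, 20, 20]
Mean = 69/5
Median = 11
Freq: {11: 1, 10: 1, 8: 1, 20: 2}
Mode: [20]

Mean=69/5, Median=11, Mode=20


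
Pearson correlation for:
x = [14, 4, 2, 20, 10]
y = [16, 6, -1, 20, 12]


n=5, Σx=50, Σy=53, Σxy=766, Σx²=716, Σy²=837
r = (5×766 - 50×53)/√((5×716 - 50²)(5×837 - 53²))
= 1180/√(1080×1376) = 1180/√1486080 ≈ 1180/1219.0488 ≈ 0.9680

r ≈ 0.9680


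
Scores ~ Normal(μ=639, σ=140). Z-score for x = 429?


z = (x - μ)/σ = (429 - 639)/140 = -1.5

z = -1.5


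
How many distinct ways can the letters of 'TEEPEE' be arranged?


Letters: 6, freq: {'T': 1, 'E': 4, 'P': 1}
6!/(1!×4!×1!) = 720/24 = 30

30


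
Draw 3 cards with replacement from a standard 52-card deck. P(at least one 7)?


P(not a 7) = 48/52 = 12/13
P(none in 3 draws) = (12/13)^3 = 1728/2197
P(≥1 7) = 1 - 1728/2197 = 469/2197

P = 469/2197 ≈ 21.35%


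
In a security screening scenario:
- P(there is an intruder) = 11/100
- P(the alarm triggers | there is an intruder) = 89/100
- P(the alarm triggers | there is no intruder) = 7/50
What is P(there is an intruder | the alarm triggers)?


Using Bayes' theorem:
P(A|B) = P(B|A)·P(A) / P(B)

P(the alarm triggers) = 89/100 × 11/100 + 7/50 × 89/100
= 979/10000 + 623/5000 = 89/400

P(there is an intruder|the alarm triggers) = (979/10000) / (89/400) = 11/25

P(there is an intruder|the alarm triggers) = 11/25 ≈ 44.00%


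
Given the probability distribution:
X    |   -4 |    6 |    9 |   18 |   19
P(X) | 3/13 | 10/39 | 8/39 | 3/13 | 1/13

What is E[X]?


E[X] = Σ x·P(X=x)
= (-4)×(3/13) + (6)×(10/39) + (9)×(8/39) + (18)×(3/13) + (19)×(1/13)
= 105/13

E[X] = 105/13


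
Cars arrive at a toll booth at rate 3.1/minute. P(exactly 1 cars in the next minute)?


Poisson(λ=3.1): P(X=1) = e^(-λ)×λ^k/k!
= e^(-3.1) × 3.1^1 / 1!
≈ 0.04504920239 × 3.1 / 1 ≈ 0.139653

P(X=1) ≈ 0.139653 ≈ 13.97%


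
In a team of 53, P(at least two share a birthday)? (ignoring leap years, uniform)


P(all different) = Π(365-i)/365 for i=0..52
= 0.018862
P(match) = 1 - 0.018862 = 0.981138

P ≈ 0.9811 ≈ 98.11%


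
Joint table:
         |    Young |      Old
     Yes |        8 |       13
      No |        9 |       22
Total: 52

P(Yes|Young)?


P(Yes|Young) = 8/(8+9) = 8/17

P = 8/17 ≈ 47.06%


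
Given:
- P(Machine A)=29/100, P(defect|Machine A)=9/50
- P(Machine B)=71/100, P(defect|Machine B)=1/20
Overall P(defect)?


P(B) = Σ P(B|Aᵢ)×P(Aᵢ)
  9/50×29/100 = 261/5000
  1/20×71/100 = 71/2000
Sum = 877/10000

P(defect) = 877/10000 ≈ 8.77%


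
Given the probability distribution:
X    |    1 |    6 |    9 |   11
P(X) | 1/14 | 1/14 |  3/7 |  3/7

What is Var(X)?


E[X] = 127/14
E[X²] = 1249/14
Var(X) = E[X²] - (E[X])² = 1249/14 - 16129/196 = 1357/196

Var(X) = 1357/196 ≈ 6.9235


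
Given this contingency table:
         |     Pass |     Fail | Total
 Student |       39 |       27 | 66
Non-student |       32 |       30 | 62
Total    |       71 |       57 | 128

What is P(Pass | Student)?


P(Pass | Student) = 39/(39+27) = 39/66 = 13/22

P(Pass|Student) = 13/22 ≈ 59.09%


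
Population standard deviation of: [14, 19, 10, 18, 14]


Mean = 75/5 = 15
  (14-15)²=1
  (19-15)²=16
  (10-15)²=25
  (18-15)²=9
  (14-15)²=1
Σ(x-μ)² = 52
σ² = 52/5

σ = √(52/5) ≈ 3.2249


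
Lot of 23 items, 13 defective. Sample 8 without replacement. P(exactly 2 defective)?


Hypergeometric: C(13,2)×C(10,6)/C(23,8)
= 78×210/490314 = 2730/81719

P(X=2) = 2730/81719 ≈ 3.34%


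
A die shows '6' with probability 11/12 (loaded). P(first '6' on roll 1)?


Geometric: P(X=1) = (1-p)^(k-1)×p = (1/12)^0×11/12 = 11/12

P(X=1) = 11/12 ≈ 91.67%


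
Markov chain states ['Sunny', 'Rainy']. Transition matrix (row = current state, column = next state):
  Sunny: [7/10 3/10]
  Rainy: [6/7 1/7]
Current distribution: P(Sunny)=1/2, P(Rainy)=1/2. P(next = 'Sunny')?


P(next=Sunny) = Σᵢ P(now=i)×P(i→Sunny)
= 1/2×7/10 + 1/2×6/7
= 7/20 + 3/7 = 109/140

P = 109/140 ≈ 0.7786


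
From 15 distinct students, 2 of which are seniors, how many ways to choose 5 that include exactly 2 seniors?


Choose 2 of the 2 seniors and 3 of the other 13 students:
C(2,2)×C(13,3) = 1×286 = 286

286


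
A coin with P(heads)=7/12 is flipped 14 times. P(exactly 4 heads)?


Binomial: P(X=4) = C(14,4)×p^4×(1-p)^10
= 1001 × 2401/20736 × 9765625/61917364224 = 23470712890625/1283918464548864

P(X=4) = 23470712890625/1283918464548864 ≈ 1.83%


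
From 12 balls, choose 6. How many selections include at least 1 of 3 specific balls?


Complement: C(12,6) - C(9,6) = 924 - 84 = 840

840


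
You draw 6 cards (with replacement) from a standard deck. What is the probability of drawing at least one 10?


P(not a 10) = 48/52 = 12/13
P(none in 6 draws) = (12/13)^6 = 2985984/4826809
P(≥1 10) = 1 - 2985984/4826809 = 1840825/4826809

P = 1840825/4826809 ≈ 38.14%


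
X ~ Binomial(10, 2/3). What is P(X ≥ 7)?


P(X ≥ 7) = Σ P(X=i) for i=7..10
P(X=7) = 5120/19683
P(X=8) = 1280/6561
P(X=9) = 5120/59049
P(X=10) = 1024/59049
Sum = 11008/19683

P(X ≥ 7) = 11008/19683 ≈ 55.93%


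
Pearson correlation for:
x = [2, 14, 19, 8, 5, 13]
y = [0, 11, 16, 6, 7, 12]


n=6, Σx=61, Σy=52, Σxy=697, Σx²=819, Σy²=606
r = (6×697 - 61×52)/√((6×819 - 61²)(6×606 - 52²))
= 1010/√(1193×932) = 1010/√1111876 ≈ 1010/1054.4553 ≈ 0.9578

r ≈ 0.9578


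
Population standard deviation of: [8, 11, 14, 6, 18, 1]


Mean = 58/6 = 29/3
  (8-29/3)²=25/9
  (11-29/3)²=16/9
  (14-29/3)²=169/9
  (6-29/3)²=121/9
  (18-29/3)²=625/9
  (1-29/3)²=676/9
Σ(x-μ)² = 544/3
σ² = (544/3)/6 = 272/9

σ = √(272/9) ≈ 5.4975


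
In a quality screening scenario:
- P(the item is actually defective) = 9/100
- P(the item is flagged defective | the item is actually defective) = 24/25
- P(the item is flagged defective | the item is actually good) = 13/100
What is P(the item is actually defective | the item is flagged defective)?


Using Bayes' theorem:
P(A|B) = P(B|A)·P(A) / P(B)

P(the item is flagged defective) = 24/25 × 9/100 + 13/100 × 91/100
= 54/625 + 1183/10000 = 2047/10000

P(the item is actually defective|the item is flagged defective) = (54/625) / (2047/10000) = 864/2047

P(the item is actually defective|the item is flagged defective) = 864/2047 ≈ 42.21%


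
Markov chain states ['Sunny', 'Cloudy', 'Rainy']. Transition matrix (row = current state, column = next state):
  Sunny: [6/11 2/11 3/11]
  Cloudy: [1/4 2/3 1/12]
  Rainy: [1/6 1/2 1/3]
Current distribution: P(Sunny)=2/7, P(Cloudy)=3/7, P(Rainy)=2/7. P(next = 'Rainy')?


P(next=Rainy) = Σᵢ P(now=i)×P(i→Rainy)
= 2/7×3/11 + 3/7×1/12 + 2/7×1/3
= 6/77 + 1/28 + 2/21 = 193/924

P = 193/924 ≈ 0.2089


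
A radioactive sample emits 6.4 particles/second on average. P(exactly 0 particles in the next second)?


Poisson(λ=6.4): P(X=0) = e^(-λ)×λ^k/k!
= e^(-6.4) × 6.4^0 / 0!
≈ 0.001661557273 × 1 / 1 ≈ 0.001662

P(X=0) ≈ 0.001662 ≈ 0.17%


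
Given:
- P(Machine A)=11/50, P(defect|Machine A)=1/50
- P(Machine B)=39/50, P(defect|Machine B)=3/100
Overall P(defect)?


P(B) = Σ P(B|Aᵢ)×P(Aᵢ)
  1/50×11/50 = 11/2500
  3/100×39/50 = 117/5000
Sum = 139/5000

P(defect) = 139/5000 ≈ 2.78%


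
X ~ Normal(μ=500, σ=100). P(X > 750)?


z = (750-500)/100 = 2.5
P(X > 750) = 1 - P(Z ≤ 2.5) = 1 - 0.9938 = 0.0062

P(X > 750) ≈ 0.0062


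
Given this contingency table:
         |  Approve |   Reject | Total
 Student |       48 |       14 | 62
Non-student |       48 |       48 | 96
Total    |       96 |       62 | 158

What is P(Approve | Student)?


P(Approve | Student) = 48/(48+14) = 48/62 = 24/31

P(Approve|Student) = 24/31 ≈ 77.42%


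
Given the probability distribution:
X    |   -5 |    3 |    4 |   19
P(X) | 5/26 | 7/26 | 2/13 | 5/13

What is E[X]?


E[X] = Σ x·P(X=x)
= (-5)×(5/26) + (3)×(7/26) + (4)×(2/13) + (19)×(5/13)
= 101/13

E[X] = 101/13


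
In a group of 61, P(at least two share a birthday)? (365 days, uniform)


P(all different) = Π(365-i)/365 for i=0..60
= 0.004911
P(match) = 1 - 0.004911 = 0.995089

P ≈ 0.9951 ≈ 99.51%


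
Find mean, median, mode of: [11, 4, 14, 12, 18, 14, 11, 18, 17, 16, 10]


Sorted: [4, 10, 11, 11, 12, 14, 14, 16, 17, 18, 18]
Mean = 145/11
Median = 14
Freq: {11: 2, 4: 1, 14: 2, 12: 1, 18: 2, 17: 1, 16: 1, 10: 1}
Mode: [11, 14, 18]

Mean=145/11, Median=14, Mode=[11, 14, 18]


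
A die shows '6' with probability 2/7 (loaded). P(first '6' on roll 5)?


Geometric: P(X=5) = (1-p)^(k-1)×p = (5/7)^4×2/7 = 1250/16807

P(X=5) = 1250/16807 ≈ 7.44%


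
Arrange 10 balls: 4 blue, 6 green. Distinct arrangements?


10!/(4!×6!) = 210

210


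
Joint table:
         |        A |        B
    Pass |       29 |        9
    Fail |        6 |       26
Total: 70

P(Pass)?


P(Pass) = (29+9)/70 = 38/70 = 19/35

P(Pass) = 19/35 ≈ 54.29%


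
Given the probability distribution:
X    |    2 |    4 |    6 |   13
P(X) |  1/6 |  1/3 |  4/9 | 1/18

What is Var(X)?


E[X] = 91/18
E[X²] = 565/18
Var(X) = E[X²] - (E[X])² = 565/18 - 8281/324 = 1889/324

Var(X) = 1889/324 ≈ 5.8302


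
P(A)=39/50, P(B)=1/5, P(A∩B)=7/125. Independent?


P(A)×P(B) = 39/250
P(A∩B) = 7/125
Not equal → NOT independent

No, not independent


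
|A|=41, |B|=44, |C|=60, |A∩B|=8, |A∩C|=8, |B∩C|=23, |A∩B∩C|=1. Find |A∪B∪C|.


|A∪B∪C| = 41+44+60-8-8-23+1 = 107

|A∪B∪C| = 107


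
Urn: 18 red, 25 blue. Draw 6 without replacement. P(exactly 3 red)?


Hypergeometric: C(18,3)×C(25,3)/C(43,6)
= 816×2300/6096454 = 938400/3048227

P(X=3) = 938400/3048227 ≈ 30.79%


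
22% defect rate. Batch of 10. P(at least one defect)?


P(all good) = (39/50)^10 = 8140406085191601/97656250000000000
P(≥1 defect) = 89515843914808399/97656250000000000

P = 89515843914808399/97656250000000000 ≈ 91.66%


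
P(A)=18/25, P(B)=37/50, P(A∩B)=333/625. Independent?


P(A)×P(B) = 333/625
P(A∩B) = 333/625
Equal ✓ → Independent

Yes, independent


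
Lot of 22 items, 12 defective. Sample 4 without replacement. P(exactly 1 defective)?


Hypergeometric: C(12,1)×C(10,3)/C(22,4)
= 12×120/7315 = 288/1463

P(X=1) = 288/1463 ≈ 19.69%


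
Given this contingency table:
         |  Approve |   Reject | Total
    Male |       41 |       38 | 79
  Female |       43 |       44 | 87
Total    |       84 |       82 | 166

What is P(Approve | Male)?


P(Approve | Male) = 41/(41+38) = 41/79

P(Approve|Male) = 41/79 ≈ 51.90%


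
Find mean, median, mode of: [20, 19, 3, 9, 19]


Sorted: [3, 9, 19, 19, 20]
Mean = 70/5 = 14
Median = 19
Freq: {20: 1, 19: 2, 3: 1, 9: 1}
Mode: [19]

Mean=14, Median=19, Mode=19


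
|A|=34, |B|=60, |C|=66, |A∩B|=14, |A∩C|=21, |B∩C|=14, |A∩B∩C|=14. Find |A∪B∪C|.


|A∪B∪C| = 34+60+66-14-21-14+14 = 125

|A∪B∪C| = 125


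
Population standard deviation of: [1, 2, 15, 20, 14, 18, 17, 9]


Mean = 96/8 = 12
  (1-12)²=121
  (2-12)²=100
  (15-12)²=9
  (20-12)²=64
  (14-12)²=4
  (18-12)²=36
  (17-12)²=25
  (9-12)²=9
Σ(x-μ)² = 368
σ² = 368/8 = 46

σ = √(46) ≈ 6.7823


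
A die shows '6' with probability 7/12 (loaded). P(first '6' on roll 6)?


Geometric: P(X=6) = (1-p)^(k-1)×p = (5/12)^5×7/12 = 21875/2985984

P(X=6) = 21875/2985984 ≈ 0.73%


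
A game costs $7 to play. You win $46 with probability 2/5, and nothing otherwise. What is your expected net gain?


E[gain] = (46-7)×2/5 + (-7)×3/5
= 78/5 - 21/5 = 57/5

Expected net gain = $57/5 ≈ $11.40


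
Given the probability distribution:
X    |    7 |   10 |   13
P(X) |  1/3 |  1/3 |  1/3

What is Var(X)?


E[X] = 10
E[X²] = 106
Var(X) = E[X²] - (E[X])² = 106 - 100 = 6

Var(X) = 6 ≈ 6.0000


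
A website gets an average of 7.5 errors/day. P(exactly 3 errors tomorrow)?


Poisson(λ=7.5): P(X=3) = e^(-λ)×λ^k/k!
= e^(-7.5) × 7.5^3 / 3!
≈ 0.0005530843701 × 421.875 / 6 ≈ 0.038889

P(X=3) ≈ 0.038889 ≈ 3.89%


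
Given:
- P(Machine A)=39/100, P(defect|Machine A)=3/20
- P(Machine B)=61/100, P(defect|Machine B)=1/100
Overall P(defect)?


P(B) = Σ P(B|Aᵢ)×P(Aᵢ)
  3/20×39/100 = 117/2000
  1/100×61/100 = 61/10000
Sum = 323/5000

P(defect) = 323/5000 ≈ 6.46%


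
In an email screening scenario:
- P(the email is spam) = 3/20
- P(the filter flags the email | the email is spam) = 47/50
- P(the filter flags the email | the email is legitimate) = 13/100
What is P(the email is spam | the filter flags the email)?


Using Bayes' theorem:
P(A|B) = P(B|A)·P(A) / P(B)

P(the filter flags the email) = 47/50 × 3/20 + 13/100 × 17/20
= 141/1000 + 221/2000 = 503/2000

P(the email is spam|the filter flags the email) = (141/1000) / (503/2000) = 282/503

P(the email is spam|the filter flags the email) = 282/503 ≈ 56.06%


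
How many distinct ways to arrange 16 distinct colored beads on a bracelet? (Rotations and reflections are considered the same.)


Free circular arrangements: rotations and reflections both identified.
(n-1)!/2 = 15!/2 = 1307674368000/2 = 653837184000

653837184000


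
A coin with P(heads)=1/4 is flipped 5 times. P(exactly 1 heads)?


Binomial: P(X=1) = C(5,1)×p^1×(1-p)^4
= 5 × 1/4 × 81/256 = 405/1024

P(X=1) = 405/1024 ≈ 39.55%


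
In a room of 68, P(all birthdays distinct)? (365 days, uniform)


P(all different) = Π(365-i)/365 for i=0..67
= (365/365)×(364/365)×...×(298/365)
= 0.001274

P ≈ 0.0013 ≈ 0.13%


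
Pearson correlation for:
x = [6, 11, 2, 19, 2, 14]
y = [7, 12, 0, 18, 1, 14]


n=6, Σx=54, Σy=52, Σxy=714, Σx²=722, Σy²=714
r = (6×714 - 54×52)/√((6×722 - 54²)(6×714 - 52²))
= 1476/√(1416×1580) = 1476/√2237280 ≈ 1476/1495.7540 ≈ 0.9868

r ≈ 0.9868


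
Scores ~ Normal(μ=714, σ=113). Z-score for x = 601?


z = (x - μ)/σ = (601 - 714)/113 = -1.0

z = -1.0


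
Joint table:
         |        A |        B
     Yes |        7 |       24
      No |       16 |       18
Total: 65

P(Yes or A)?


P(Yes∨A) = P(Yes) + P(A) - P(Yes∧A)
= (31 + 23 - 7)/65 = 47/65

P = 47/65 ≈ 72.31%


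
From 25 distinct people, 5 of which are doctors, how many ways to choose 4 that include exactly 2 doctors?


Choose 2 of the 5 doctors and 2 of the other 20 people:
C(5,2)×C(20,2) = 10×190 = 1900

1900


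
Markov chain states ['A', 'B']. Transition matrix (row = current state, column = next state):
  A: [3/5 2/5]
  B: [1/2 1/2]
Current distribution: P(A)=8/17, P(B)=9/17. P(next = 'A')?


P(next=A) = Σᵢ P(now=i)×P(i→A)
= 8/17×3/5 + 9/17×1/2
= 24/85 + 9/34 = 93/170

P = 93/170 ≈ 0.5471


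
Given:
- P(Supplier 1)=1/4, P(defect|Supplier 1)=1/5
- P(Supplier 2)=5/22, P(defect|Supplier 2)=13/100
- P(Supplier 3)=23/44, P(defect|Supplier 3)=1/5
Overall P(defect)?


P(B) = Σ P(B|Aᵢ)×P(Aᵢ)
  1/5×1/4 = 1/20
  13/100×5/22 = 13/440
  1/5×23/44 = 23/220
Sum = 81/440

P(defect) = 81/440 ≈ 18.41%


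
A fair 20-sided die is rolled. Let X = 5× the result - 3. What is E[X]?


E[die] = (1+20)/2 = 21/2
E[X] = 5×21/2 - 3 = 99/2

E[X] = 99/2


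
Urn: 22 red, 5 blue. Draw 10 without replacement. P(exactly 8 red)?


Hypergeometric: C(22,8)×C(5,2)/C(27,10)
= 319770×10/8436285 = 340/897

P(X=8) = 340/897 ≈ 37.90%


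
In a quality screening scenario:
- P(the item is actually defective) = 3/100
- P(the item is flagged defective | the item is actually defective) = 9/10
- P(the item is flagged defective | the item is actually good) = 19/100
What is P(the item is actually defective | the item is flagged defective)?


Using Bayes' theorem:
P(A|B) = P(B|A)·P(A) / P(B)

P(the item is flagged defective) = 9/10 × 3/100 + 19/100 × 97/100
= 27/1000 + 1843/10000 = 2113/10000

P(the item is actually defective|the item is flagged defective) = (27/1000) / (2113/10000) = 270/2113

P(the item is actually defective|the item is flagged defective) = 270/2113 ≈ 12.78%


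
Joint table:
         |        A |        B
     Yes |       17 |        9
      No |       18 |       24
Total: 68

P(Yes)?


P(Yes) = (17+9)/68 = 26/68 = 13/34

P(Yes) = 13/34 ≈ 38.24%


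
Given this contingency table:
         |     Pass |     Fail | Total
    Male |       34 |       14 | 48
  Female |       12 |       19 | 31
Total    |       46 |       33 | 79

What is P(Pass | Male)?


P(Pass | Male) = 34/(34+14) = 34/48 = 17/24

P(Pass|Male) = 17/24 ≈ 70.83%


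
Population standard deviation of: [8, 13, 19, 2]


Mean = 42/4 = 21/2
  (8-21/2)²=25/4
  (13-21/2)²=25/4
  (19-21/2)²=289/4
  (2-21/2)²=289/4
Σ(x-μ)² = 157
σ² = 157/4

σ = √(157/4) ≈ 6.2650


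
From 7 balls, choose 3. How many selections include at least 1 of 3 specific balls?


Complement: C(7,3) - C(4,3) = 35 - 4 = 31

31


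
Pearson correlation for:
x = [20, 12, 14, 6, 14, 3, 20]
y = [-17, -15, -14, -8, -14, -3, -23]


n=7, Σx=89, Σy=-94, Σxy=-1429, Σx²=1381, Σy²=1508
r = (7×(-1429) - 89×(-94))/√((7×1381 - 89²)(7×1508 - (-94)²))
= -1637/√(1746×1720) = -1637/√3003120 ≈ -1637/1732.9512 ≈ -0.9446

r ≈ -0.9446


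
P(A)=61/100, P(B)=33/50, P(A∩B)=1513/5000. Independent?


P(A)×P(B) = 2013/5000
P(A∩B) = 1513/5000
Not equal → NOT independent

No, not independent


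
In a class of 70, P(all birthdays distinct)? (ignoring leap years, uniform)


P(all different) = Π(365-i)/365 for i=0..69
= (365/365)×(364/365)×...×(296/365)
= 0.000840

P ≈ 0.0008 ≈ 0.08%


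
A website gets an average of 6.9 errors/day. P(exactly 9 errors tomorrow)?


Poisson(λ=6.9): P(X=9) = e^(-λ)×λ^k/k!
= e^(-6.9) × 6.9^9 / 9!
≈ 0.001007785429 × 35452087.8356 / 362880 ≈ 0.098457

P(X=9) ≈ 0.098457 ≈ 9.85%


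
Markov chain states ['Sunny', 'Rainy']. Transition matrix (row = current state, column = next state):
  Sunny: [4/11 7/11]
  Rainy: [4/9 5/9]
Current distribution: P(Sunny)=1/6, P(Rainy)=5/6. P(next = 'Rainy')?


P(next=Rainy) = Σᵢ P(now=i)×P(i→Rainy)
= 1/6×7/11 + 5/6×5/9
= 7/66 + 25/54 = 169/297

P = 169/297 ≈ 0.5690


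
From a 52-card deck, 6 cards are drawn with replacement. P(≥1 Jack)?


P(not a Jack) = 48/52 = 12/13
P(none in 6 draws) = (12/13)^6 = 2985984/4826809
P(≥1 Jack) = 1 - 2985984/4826809 = 1840825/4826809

P = 1840825/4826809 ≈ 38.14%


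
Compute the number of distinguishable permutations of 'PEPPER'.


Letters: 6, freq: {'P': 3, 'E': 2, 'R': 1}
6!/(3!×2!×1!) = 720/12 = 60

60


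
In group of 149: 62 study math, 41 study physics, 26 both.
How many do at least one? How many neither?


|A∪B| = 62+41-26 = 77
Neither = 149-77 = 72

At least one: 77; Neither: 72


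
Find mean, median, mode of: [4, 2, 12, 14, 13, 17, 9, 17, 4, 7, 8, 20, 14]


Sorted: [2, 4, 4, 7, 8, 9, 12, 13, 14, 14, 17, 17, 20]
Mean = 141/13
Median = 12
Freq: {4: 2, 2: 1, 12: 1, 14: 2, 13: 1, 17: 2, 9: 1, 7: 1, 8: 1, 20: 1}
Mode: [4, 14, 17]

Mean=141/13, Median=12, Mode=[4, 14, 17]


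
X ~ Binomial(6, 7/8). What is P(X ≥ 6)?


P(X ≥ 6) = Σ P(X=i) for i=6..6
P(X=6) = 117649/262144
Sum = 117649/262144

P(X ≥ 6) = 117649/262144 ≈ 44.88%


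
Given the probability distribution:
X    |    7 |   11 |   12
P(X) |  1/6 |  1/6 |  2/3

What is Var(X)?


E[X] = 11
E[X²] = 373/3
Var(X) = E[X²] - (E[X])² = 373/3 - 121 = 10/3

Var(X) = 10/3 ≈ 3.3333


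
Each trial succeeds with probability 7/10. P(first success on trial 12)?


Geometric: P(X=12) = (1-p)^(k-1)×p = (3/10)^11×7/10 = 1240029/1000000000000

P(X=12) = 1240029/1000000000000 ≈ 0.00%


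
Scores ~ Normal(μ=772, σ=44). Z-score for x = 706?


z = (x - μ)/σ = (706 - 772)/44 = -1.5

z = -1.5


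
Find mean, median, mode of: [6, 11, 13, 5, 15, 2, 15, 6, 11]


Sorted: [2, 5, 6, 6, 11, 11, 13, 15, 15]
Mean = 84/9 = 28/3
Median = 11
Freq: {6: 2, 11: 2, 13: 1, 5: 1, 15: 2, 2: 1}
Mode: [6, 11, 15]

Mean=28/3, Median=11, Mode=[6, 11, 15]


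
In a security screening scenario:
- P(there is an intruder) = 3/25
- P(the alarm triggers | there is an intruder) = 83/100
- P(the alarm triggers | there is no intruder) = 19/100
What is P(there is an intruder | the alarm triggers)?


Using Bayes' theorem:
P(A|B) = P(B|A)·P(A) / P(B)

P(the alarm triggers) = 83/100 × 3/25 + 19/100 × 22/25
= 249/2500 + 209/1250 = 667/2500

P(there is an intruder|the alarm triggers) = (249/2500) / (667/2500) = 249/667

P(there is an intruder|the alarm triggers) = 249/667 ≈ 37.33%


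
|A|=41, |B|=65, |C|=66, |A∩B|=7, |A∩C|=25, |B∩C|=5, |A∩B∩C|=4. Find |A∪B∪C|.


|A∪B∪C| = 41+65+66-7-25-5+4 = 139

|A∪B∪C| = 139


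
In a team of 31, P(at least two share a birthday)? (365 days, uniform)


P(all different) = Π(365-i)/365 for i=0..30
= 0.269545
P(match) = 1 - 0.269545 = 0.730455

P ≈ 0.7305 ≈ 73.05%


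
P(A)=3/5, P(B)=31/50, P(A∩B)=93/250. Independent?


P(A)×P(B) = 93/250
P(A∩B) = 93/250
Equal ✓ → Independent

Yes, independent


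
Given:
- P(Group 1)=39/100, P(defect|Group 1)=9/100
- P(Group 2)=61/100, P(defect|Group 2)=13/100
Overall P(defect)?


P(B) = Σ P(B|Aᵢ)×P(Aᵢ)
  9/100×39/100 = 351/10000
  13/100×61/100 = 793/10000
Sum = 143/1250

P(defect) = 143/1250 ≈ 11.44%


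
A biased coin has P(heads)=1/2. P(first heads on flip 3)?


Geometric: P(X=3) = (1-p)^(k-1)×p = (1/2)^2×1/2 = 1/8

P(X=3) = 1/8 ≈ 12.50%


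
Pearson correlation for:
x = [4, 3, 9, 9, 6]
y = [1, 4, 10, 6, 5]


n=5, Σx=31, Σy=26, Σxy=190, Σx²=223, Σy²=178
r = (5×190 - 31×26)/√((5×223 - 31²)(5×178 - 26²))
= 144/√(154×214) = 144/√32956 ≈ 144/181.5379 ≈ 0.7932

r ≈ 0.7932


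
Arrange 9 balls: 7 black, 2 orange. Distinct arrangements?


9!/(7!×2!) = 36

36


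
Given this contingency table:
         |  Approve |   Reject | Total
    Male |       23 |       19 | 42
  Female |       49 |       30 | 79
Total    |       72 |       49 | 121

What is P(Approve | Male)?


P(Approve | Male) = 23/(23+19) = 23/42

P(Approve|Male) = 23/42 ≈ 54.76%


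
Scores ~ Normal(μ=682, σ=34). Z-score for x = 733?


z = (x - μ)/σ = (733 - 682)/34 = 1.5

z = 1.5


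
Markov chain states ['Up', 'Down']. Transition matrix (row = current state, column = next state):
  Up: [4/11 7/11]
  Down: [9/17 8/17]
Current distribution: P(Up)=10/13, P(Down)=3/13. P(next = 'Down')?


P(next=Down) = Σᵢ P(now=i)×P(i→Down)
= 10/13×7/11 + 3/13×8/17
= 70/143 + 24/221 = 1454/2431

P = 1454/2431 ≈ 0.5981


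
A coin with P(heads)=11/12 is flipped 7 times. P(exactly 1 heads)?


Binomial: P(X=1) = C(7,1)×p^1×(1-p)^6
= 7 × 11/12 × 1/2985984 = 77/35831808

P(X=1) = 77/35831808 ≈ 0.00%


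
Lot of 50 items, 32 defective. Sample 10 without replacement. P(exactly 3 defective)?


Hypergeometric: C(32,3)×C(18,7)/C(50,10)
= 4960×31824/10272278170 = 15784704/1027227817

P(X=3) = 15784704/1027227817 ≈ 1.54%


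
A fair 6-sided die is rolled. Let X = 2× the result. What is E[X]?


E[die] = (1+6)/2 = 7/2
E[X] = 2 × 7/2 = 7

E[X] = 7


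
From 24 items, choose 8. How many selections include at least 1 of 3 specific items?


Complement: C(24,8) - C(21,8) = 735471 - 203490 = 531981

531981


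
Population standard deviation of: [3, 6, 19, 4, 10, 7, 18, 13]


Mean = 80/8 = 10
  (3-10)²=49
  (6-10)²=16
  (19-10)²=81
  (4-10)²=36
  (10-10)²=0
  (7-10)²=9
  (18-10)²=64
  (13-10)²=9
Σ(x-μ)² = 264
σ² = 264/8 = 33

σ = √(33) ≈ 5.7446


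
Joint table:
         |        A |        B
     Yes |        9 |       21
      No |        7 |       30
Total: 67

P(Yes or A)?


P(Yes∨A) = P(Yes) + P(A) - P(Yes∧A)
= (30 + 16 - 9)/67 = 37/67

P = 37/67 ≈ 55.22%


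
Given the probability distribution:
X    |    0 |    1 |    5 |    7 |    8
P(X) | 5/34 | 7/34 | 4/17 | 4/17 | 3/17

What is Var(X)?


E[X] = 151/34
E[X²] = 983/34
Var(X) = E[X²] - (E[X])² = 983/34 - 22801/1156 = 10621/1156

Var(X) = 10621/1156 ≈ 9.1877


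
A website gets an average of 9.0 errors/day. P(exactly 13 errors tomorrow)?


Poisson(λ=9.0): P(X=13) = e^(-λ)×λ^k/k!
= e^(-9.0) × 9.0^13 / 13!
≈ 0.0001234098041 × 2.54186582833e+12 / 6227020800 ≈ 0.050376

P(X=13) ≈ 0.050376 ≈ 5.04%


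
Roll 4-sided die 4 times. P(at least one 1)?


P(no 1)^4 = (3/4)^4 = 81/256
P(≥1) = 1 - 81/256 = 175/256

P = 175/256 ≈ 68.36%


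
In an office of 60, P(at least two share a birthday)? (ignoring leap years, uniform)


P(all different) = Π(365-i)/365 for i=0..59
= 0.005877
P(match) = 1 - 0.005877 = 0.994123

P ≈ 0.9941 ≈ 99.41%


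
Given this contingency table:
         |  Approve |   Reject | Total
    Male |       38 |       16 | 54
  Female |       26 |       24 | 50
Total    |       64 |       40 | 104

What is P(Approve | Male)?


P(Approve | Male) = 38/(38+16) = 38/54 = 19/27

P(Approve|Male) = 19/27 ≈ 70.37%


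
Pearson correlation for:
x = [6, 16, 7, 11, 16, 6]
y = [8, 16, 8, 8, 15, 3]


n=6, Σx=62, Σy=58, Σxy=706, Σx²=754, Σy²=682
r = (6×706 - 62×58)/√((6×754 - 62²)(6×682 - 58²))
= 640/√(680×728) = 640/√495040 ≈ 640/703.5908 ≈ 0.9096

r ≈ 0.9096


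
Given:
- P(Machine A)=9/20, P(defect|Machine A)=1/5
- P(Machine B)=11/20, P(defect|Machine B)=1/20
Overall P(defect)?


P(B) = Σ P(B|Aᵢ)×P(Aᵢ)
  1/5×9/20 = 9/100
  1/20×11/20 = 11/400
Sum = 47/400

P(defect) = 47/400 ≈ 11.75%


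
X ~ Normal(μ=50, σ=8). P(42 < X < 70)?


z₁=(42-50)/8=-1.0, z₂=(70-50)/8=2.5
P = Φ(2.5) - Φ(-1.0) = 0.993790 - 0.158655 = 0.835135 ≈ 0.8351

P(42 < X < 70) ≈ 0.8351


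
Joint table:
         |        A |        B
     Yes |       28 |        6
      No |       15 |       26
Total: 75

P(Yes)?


P(Yes) = (28+6)/75 = 34/75

P(Yes) = 34/75 ≈ 45.33%


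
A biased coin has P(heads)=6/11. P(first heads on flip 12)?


Geometric: P(X=12) = (1-p)^(k-1)×p = (5/11)^11×6/11 = 292968750/3138428376721

P(X=12) = 292968750/3138428376721 ≈ 0.01%


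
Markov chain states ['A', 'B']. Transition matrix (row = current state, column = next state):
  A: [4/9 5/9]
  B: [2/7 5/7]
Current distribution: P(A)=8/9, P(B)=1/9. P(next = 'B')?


P(next=B) = Σᵢ P(now=i)×P(i→B)
= 8/9×5/9 + 1/9×5/7
= 40/81 + 5/63 = 325/567

P = 325/567 ≈ 0.5732


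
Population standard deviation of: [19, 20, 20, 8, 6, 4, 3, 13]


Mean = 93/8
  (19-93/8)²=3481/64
  (20-93/8)²=4489/64
  (20-93/8)²=4489/64
  (8-93/8)²=841/64
  (6-93/8)²=2025/64
  (4-93/8)²=3721/64
  (3-93/8)²=4761/64
  (13-93/8)²=121/64
Σ(x-μ)² = 2991/8
σ² = (2991/8)/8 = 2991/64

σ = √(2991/64) ≈ 6.8363


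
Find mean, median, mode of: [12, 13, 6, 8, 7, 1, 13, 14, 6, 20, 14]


Sorted: [1, 6, 6, 7, 8, 12, 13, 13, 14, 14, 20]
Mean = 114/11
Median = 12
Freq: {12: 1, 13: 2, 6: 2, 8: 1, 7: 1, 1: 1, 14: 2, 20: 1}
Mode: [6, 13, 14]

Mean=114/11, Median=12, Mode=[6, 13, 14]


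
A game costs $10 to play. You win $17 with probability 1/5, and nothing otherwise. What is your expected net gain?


E[gain] = (17-10)×1/5 + (-10)×4/5
= 7/5 - 8 = -33/5

Expected net gain = $-33/5 ≈ $-6.60


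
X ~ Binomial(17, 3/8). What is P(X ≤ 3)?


P(X ≤ 3) = Σ P(X=i) for i=0..3
P(X=0) = 762939453125/2251799813685248
P(X=1) = 7781982421875/2251799813685248
P(X=2) = 4669189453125/281474976710656
P(X=3) = 14007568359375/281474976710656
Sum = 19744873046875/281474976710656

P(X ≤ 3) = 19744873046875/281474976710656 ≈ 7.01%


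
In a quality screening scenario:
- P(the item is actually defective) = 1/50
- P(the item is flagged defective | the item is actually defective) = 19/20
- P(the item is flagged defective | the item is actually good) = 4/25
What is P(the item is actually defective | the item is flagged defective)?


Using Bayes' theorem:
P(A|B) = P(B|A)·P(A) / P(B)

P(the item is flagged defective) = 19/20 × 1/50 + 4/25 × 49/50
= 19/1000 + 98/625 = 879/5000

P(the item is actually defective|the item is flagged defective) = (19/1000) / (879/5000) = 95/879

P(the item is actually defective|the item is flagged defective) = 95/879 ≈ 10.81%


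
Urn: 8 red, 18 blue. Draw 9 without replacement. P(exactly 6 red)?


Hypergeometric: C(8,6)×C(18,3)/C(26,9)
= 28×816/3124550 = 11424/1562275

P(X=6) = 11424/1562275 ≈ 0.73%


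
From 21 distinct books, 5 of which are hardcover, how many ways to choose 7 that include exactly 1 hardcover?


Choose 1 of the 5 hardcovers and 6 of the other 16 books:
C(5,1)×C(16,6) = 5×8008 = 40040

40040


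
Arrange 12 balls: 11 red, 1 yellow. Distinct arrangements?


12!/(11!×1!) = 12

12


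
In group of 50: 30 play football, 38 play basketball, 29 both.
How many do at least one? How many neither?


|A∪B| = 30+38-29 = 39
Neither = 50-39 = 11

At least one: 39; Neither: 11


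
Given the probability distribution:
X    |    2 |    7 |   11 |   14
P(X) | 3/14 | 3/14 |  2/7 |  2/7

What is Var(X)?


E[X] = 127/14
E[X²] = 1427/14
Var(X) = E[X²] - (E[X])² = 1427/14 - 16129/196 = 3849/196

Var(X) = 3849/196 ≈ 19.6378


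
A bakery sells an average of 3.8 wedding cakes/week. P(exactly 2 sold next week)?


Poisson(λ=3.8): P(X=2) = e^(-λ)×λ^k/k!
= e^(-3.8) × 3.8^2 / 2!
≈ 0.02237077186 × 14.44 / 2 ≈ 0.161517

P(X=2) ≈ 0.161517 ≈ 16.15%


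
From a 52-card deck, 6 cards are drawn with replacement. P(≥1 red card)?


P(not a red card) = 26/52 = 1/2
P(none in 6 draws) = (1/2)^6 = 1/64
P(≥1 red card) = 1 - 1/64 = 63/64

P = 63/64 ≈ 98.44%


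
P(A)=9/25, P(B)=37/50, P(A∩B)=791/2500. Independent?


P(A)×P(B) = 333/1250
P(A∩B) = 791/2500
Not equal → NOT independent

No, not independent


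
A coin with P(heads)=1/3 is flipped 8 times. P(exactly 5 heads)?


Binomial: P(X=5) = C(8,5)×p^5×(1-p)^3
= 56 × 1/243 × 8/27 = 448/6561

P(X=5) = 448/6561 ≈ 6.83%


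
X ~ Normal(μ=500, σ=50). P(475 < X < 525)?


z₁=(475-500)/50=-0.5, z₂=(525-500)/50=0.5
P = Φ(0.5) - Φ(-0.5) = 0.691462 - 0.308538 = 0.382924 ≈ 0.3829

P(475 < X < 525) ≈ 0.3829


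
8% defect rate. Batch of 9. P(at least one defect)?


P(all good) = (23/25)^9 = 1801152661463/3814697265625
P(≥1 defect) = 2013544604162/3814697265625

P = 2013544604162/3814697265625 ≈ 52.78%


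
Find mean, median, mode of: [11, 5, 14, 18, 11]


Sorted: [5, 11, 11, 14, 18]
Mean = 59/5
Median = 11
Freq: {11: 2, 5: 1, 14: 1, 18: 1}
Mode: [11]

Mean=59/5, Median=11, Mode=11


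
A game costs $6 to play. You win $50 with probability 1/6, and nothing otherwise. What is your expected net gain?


E[gain] = (50-6)×1/6 + (-6)×5/6
= 22/3 - 5 = 7/3

Expected net gain = $7/3 ≈ $2.33


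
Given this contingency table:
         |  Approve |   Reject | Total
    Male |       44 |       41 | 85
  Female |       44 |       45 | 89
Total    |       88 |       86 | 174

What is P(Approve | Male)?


P(Approve | Male) = 44/(44+41) = 44/85

P(Approve|Male) = 44/85 ≈ 51.76%


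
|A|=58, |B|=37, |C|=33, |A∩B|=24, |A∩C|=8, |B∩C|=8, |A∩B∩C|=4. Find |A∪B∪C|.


|A∪B∪C| = 58+37+33-24-8-8+4 = 92

|A∪B∪C| = 92


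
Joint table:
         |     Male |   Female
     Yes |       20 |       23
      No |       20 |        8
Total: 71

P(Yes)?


P(Yes) = (20+23)/71 = 43/71

P(Yes) = 43/71 ≈ 60.56%


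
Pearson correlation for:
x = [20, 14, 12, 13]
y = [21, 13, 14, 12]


n=4, Σx=59, Σy=60, Σxy=926, Σx²=909, Σy²=950
r = (4×926 - 59×60)/√((4×909 - 59²)(4×950 - 60²))
= 164/√(155×200) = 164/√31000 ≈ 164/176.0682 ≈ 0.9315

r ≈ 0.9315


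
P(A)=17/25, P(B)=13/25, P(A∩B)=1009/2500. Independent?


P(A)×P(B) = 221/625
P(A∩B) = 1009/2500
Not equal → NOT independent

No, not independent


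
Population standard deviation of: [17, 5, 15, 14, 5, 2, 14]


Mean = 72/7
  (17-72/7)²=2209/49
  (5-72/7)²=1369/49
  (15-72/7)²=1089/49
  (14-72/7)²=676/49
  (5-72/7)²=1369/49
  (2-72/7)²=3364/49
  (14-72/7)²=676/49
Σ(x-μ)² = 1536/7
σ² = (1536/7)/7 = 1536/49

σ = √(1536/49) ≈ 5.5988


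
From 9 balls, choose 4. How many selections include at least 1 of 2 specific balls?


Complement: C(9,4) - C(7,4) = 126 - 35 = 91

91


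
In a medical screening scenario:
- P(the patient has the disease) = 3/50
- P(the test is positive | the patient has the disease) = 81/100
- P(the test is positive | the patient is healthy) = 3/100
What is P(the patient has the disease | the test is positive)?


Using Bayes' theorem:
P(A|B) = P(B|A)·P(A) / P(B)

P(the test is positive) = 81/100 × 3/50 + 3/100 × 47/50
= 243/5000 + 141/5000 = 48/625

P(the patient has the disease|the test is positive) = (243/5000) / (48/625) = 81/128

P(the patient has the disease|the test is positive) = 81/128 ≈ 63.28%


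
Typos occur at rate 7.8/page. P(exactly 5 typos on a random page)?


Poisson(λ=7.8): P(X=5) = e^(-λ)×λ^k/k!
= e^(-7.8) × 7.8^5 / 5!
≈ 0.000409734979 × 28871.74368 / 120 ≈ 0.098581

P(X=5) ≈ 0.098581 ≈ 9.86%


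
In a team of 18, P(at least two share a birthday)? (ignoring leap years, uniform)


P(all different) = Π(365-i)/365 for i=0..17
= 0.653089
P(match) = 1 - 0.653089 = 0.346911

P ≈ 0.3469 ≈ 34.69%


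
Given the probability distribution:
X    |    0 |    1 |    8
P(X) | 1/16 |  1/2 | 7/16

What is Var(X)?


E[X] = 4
E[X²] = 57/2
Var(X) = E[X²] - (E[X])² = 57/2 - 16 = 25/2

Var(X) = 25/2 ≈ 12.5000


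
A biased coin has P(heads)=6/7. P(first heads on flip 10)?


Geometric: P(X=10) = (1-p)^(k-1)×p = (1/7)^9×6/7 = 6/282475249

P(X=10) = 6/282475249 ≈ 0.00%


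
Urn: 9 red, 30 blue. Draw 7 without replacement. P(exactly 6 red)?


Hypergeometric: C(9,6)×C(30,1)/C(39,7)
= 84×30/15380937 = 280/1708993

P(X=6) = 280/1708993 ≈ 0.02%


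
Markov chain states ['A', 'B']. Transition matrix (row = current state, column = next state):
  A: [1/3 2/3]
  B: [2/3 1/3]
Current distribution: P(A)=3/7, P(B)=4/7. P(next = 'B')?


P(next=B) = Σᵢ P(now=i)×P(i→B)
= 3/7×2/3 + 4/7×1/3
= 2/7 + 4/21 = 10/21

P = 10/21 ≈ 0.4762


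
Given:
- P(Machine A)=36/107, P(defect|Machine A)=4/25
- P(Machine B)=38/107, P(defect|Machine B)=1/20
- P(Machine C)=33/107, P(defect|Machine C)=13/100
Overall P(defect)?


P(B) = Σ P(B|Aᵢ)×P(Aᵢ)
  4/25×36/107 = 144/2675
  1/20×38/107 = 19/1070
  13/100×33/107 = 429/10700
Sum = 239/2140

P(defect) = 239/2140 ≈ 11.17%


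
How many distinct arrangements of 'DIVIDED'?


Letters: 7, freq: {'D': 3, 'I': 2, 'V': 1, 'E': 1}
7!/(3!×2!×1!×1!) = 5040/12 = 420

420


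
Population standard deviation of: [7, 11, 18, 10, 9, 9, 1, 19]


Mean = 84/8 = 21/2
  (7-21/2)²=49/4
  (11-21/2)²=1/4
  (18-21/2)²=225/4
  (10-21/2)²=1/4
  (9-21/2)²=9/4
  (9-21/2)²=9/4
  (1-21/2)²=361/4
  (19-21/2)²=289/4
Σ(x-μ)² = 236
σ² = 236/8 = 59/2

σ = √(59/2) ≈ 5.4314


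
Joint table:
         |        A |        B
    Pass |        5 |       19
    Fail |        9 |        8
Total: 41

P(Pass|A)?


P(Pass|A) = 5/(5+9) = 5/14

P = 5/14 ≈ 35.71%


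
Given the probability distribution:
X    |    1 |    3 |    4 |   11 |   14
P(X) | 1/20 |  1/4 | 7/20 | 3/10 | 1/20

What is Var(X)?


E[X] = 31/5
E[X²] = 54
Var(X) = E[X²] - (E[X])² = 54 - 961/25 = 389/25

Var(X) = 389/25 ≈ 15.5600


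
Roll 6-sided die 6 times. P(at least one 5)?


P(no 5)^6 = (5/6)^6 = 15625/46656
P(≥1) = 1 - 15625/46656 = 31031/46656

P = 31031/46656 ≈ 66.51%


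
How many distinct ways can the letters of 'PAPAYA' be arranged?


Letters: 6, freq: {'P': 2, 'A': 3, 'Y': 1}
6!/(2!×3!×1!) = 720/12 = 60

60


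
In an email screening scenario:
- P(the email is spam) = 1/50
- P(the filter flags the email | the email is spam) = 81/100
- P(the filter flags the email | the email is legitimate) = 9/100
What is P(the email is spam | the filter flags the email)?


Using Bayes' theorem:
P(A|B) = P(B|A)·P(A) / P(B)

P(the filter flags the email) = 81/100 × 1/50 + 9/100 × 49/50
= 81/5000 + 441/5000 = 261/2500

P(the email is spam|the filter flags the email) = (81/5000) / (261/2500) = 9/58

P(the email is spam|the filter flags the email) = 9/58 ≈ 15.52%


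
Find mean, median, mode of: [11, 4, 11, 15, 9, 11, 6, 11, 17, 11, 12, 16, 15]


Sorted: [4, 6, 9, 11, 11, 11, 11, 11, 12, 15, 15, 16, 17]
Mean = 149/13
Median = 11
Freq: {11: 5, 4: 1, 15: 2, 9: 1, 6: 1, 17: 1, 12: 1, 16: 1}
Mode: [11]

Mean=149/13, Median=11, Mode=11


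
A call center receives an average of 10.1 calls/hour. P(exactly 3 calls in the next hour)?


Poisson(λ=10.1): P(X=3) = e^(-λ)×λ^k/k!
= e^(-10.1) × 10.1^3 / 3!
≈ 4.107955523e-05 × 1030.301 / 6 ≈ 0.007054

P(X=3) ≈ 0.007054 ≈ 0.71%


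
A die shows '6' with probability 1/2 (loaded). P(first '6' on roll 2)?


Geometric: P(X=2) = (1-p)^(k-1)×p = (1/2)^1×1/2 = 1/4

P(X=2) = 1/4 ≈ 25.00%


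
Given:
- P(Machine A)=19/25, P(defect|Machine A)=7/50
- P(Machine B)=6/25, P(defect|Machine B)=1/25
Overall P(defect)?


P(B) = Σ P(B|Aᵢ)×P(Aᵢ)
  7/50×19/25 = 133/1250
  1/25×6/25 = 6/625
Sum = 29/250

P(defect) = 29/250 ≈ 11.60%


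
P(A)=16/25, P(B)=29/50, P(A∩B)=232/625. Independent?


P(A)×P(B) = 232/625
P(A∩B) = 232/625
Equal ✓ → Independent

Yes, independent


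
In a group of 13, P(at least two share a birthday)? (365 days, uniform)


P(all different) = Π(365-i)/365 for i=0..12
= 0.805590
P(match) = 1 - 0.805590 = 0.194410

P ≈ 0.1944 ≈ 19.44%


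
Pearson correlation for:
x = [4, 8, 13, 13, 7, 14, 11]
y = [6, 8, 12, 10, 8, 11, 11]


n=7, Σx=70, Σy=66, Σxy=705, Σx²=784, Σy²=650
r = (7×705 - 70×66)/√((7×784 - 70²)(7×650 - 66²))
= 315/√(588×194) = 315/√114072 ≈ 315/337.7455 ≈ 0.9327

r ≈ 0.9327


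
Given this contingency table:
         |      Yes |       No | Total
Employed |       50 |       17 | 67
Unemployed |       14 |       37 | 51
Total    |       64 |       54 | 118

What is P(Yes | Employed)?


P(Yes | Employed) = 50/(50+17) = 50/67

P(Yes|Employed) = 50/67 ≈ 74.63%


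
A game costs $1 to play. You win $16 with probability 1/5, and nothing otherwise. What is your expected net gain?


E[gain] = (16-1)×1/5 + (-1)×4/5
= 3 - 4/5 = 11/5

Expected net gain = $11/5 ≈ $2.20


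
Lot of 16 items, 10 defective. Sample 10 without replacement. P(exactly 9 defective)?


Hypergeometric: C(10,9)×C(6,1)/C(16,10)
= 10×6/8008 = 15/2002

P(X=9) = 15/2002 ≈ 0.75%


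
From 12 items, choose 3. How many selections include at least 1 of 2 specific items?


Complement: C(12,3) - C(10,3) = 220 - 120 = 100

100


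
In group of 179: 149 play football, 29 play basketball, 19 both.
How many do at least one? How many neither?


|A∪B| = 149+29-19 = 159
Neither = 179-159 = 20

At least one: 159; Neither: 20


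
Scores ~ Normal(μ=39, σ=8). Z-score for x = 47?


z = (x - μ)/σ = (47 - 39)/8 = 1.0

z = 1.0


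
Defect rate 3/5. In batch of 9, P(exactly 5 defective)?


Binomial: P(X=5) = C(9,5)×p^5×(1-p)^4
= 126 × 243/3125 × 16/625 = 489888/1953125

P(X=5) = 489888/1953125 ≈ 25.08%
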